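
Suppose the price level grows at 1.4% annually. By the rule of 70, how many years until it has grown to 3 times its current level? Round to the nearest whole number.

One doubling takes 70/1.4 = 50.00 years.
Reaching 3× takes log₂(3) ≈ 1.58 doublings.
1.58 × 50.00 ≈ 79 years.

79 years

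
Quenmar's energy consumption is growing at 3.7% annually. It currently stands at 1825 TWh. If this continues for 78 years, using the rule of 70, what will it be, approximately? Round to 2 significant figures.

≈ 32000 TWh

It doubles every 70/3.7 ≈ 18.92 years, so 78 years is 4.12 doublings.
2^4.12 ≈ 17.39; 1825 × 17.39 ≈ 32000 TWh.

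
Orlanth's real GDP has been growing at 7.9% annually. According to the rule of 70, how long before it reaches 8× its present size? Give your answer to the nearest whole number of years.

At 7.9% it doubles every 70/7.9 ≈ 8.86 years.
8 = 2^3, so 3 doublings → 27 years.

≈ 27 years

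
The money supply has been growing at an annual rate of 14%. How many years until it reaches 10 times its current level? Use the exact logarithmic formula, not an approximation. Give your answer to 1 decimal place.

t = ln(10) / ln(1 + 0.14) = 2.3026 / 0.131028 ≈ 17.57.

17.6 years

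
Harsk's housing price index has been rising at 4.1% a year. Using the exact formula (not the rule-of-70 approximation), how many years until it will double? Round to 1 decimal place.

17.3 years

t = ln(2) / ln(1 + 0.041) = 0.6931 / 0.040182 ≈ 17.25.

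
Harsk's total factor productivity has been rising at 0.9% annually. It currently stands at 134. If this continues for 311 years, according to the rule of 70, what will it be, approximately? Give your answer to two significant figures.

Doubling time ≈ 70/0.9 = 77.78 years.
311 years is 311/77.78 ≈ 4.00 doublings, a factor of 2^4.00 ≈ 16.00.
134 × 16.00 ≈ 2100.

about 2100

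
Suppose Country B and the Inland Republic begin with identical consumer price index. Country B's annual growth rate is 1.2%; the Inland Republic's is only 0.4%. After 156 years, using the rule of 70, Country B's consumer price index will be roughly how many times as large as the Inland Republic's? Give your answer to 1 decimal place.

roughly 3.4 times

Rate gap = 1.2% − 0.4% = 0.8 points.
The ratio doubles every 70/0.8 ≈ 87.50 years.
156/87.50 ≈ 1.78 doublings → ratio ≈ 2^1.78 ≈ 3.4.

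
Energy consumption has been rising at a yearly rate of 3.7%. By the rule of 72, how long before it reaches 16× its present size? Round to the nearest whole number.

about 78 years

At 3.7% it doubles every 72/3.7 ≈ 19.46 years.
16× is 4 doublings, so 4 × 19.46 ≈ 78 years.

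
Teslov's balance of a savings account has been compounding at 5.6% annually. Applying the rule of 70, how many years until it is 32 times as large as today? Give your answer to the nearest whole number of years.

Doubling time ≈ 70/5.6 = 12.50 years.
32 = 2^5, so 5 doublings → 63 years.

≈ 63 years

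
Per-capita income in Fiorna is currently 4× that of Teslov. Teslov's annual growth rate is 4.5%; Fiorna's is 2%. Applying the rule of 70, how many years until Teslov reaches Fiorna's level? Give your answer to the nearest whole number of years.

≈ 56 years

Teslov gains on Fiorna at 4.5% − 2% = 2.5 points a year.
At that relative rate the gap halves every 70/2.5 ≈ 28.00 years.
A 4× gap closes after 2 halvings: 2 × 28.00 ≈ 56 years.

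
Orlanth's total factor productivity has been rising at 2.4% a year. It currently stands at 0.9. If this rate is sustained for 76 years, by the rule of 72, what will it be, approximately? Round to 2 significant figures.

It doubles every 72/2.4 ≈ 30.00 years, so 76 years is 2.53 doublings.
2^2.53 ≈ 5.78; 0.9 × 5.78 ≈ 5.2.

about 5.2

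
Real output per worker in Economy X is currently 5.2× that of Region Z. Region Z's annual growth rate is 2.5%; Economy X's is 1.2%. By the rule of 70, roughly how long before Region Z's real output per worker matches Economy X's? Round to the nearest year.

The growth-rate gap is 2.5% − 1.2% = 1.3 percentage points.
So the ratio between them halves every 70/1.3 ≈ 53.85 years.
A 5.2× gap takes log₂(5.2) ≈ 2.38 halvings to close: 2.38 × 53.85 ≈ 128 years.

about 128 years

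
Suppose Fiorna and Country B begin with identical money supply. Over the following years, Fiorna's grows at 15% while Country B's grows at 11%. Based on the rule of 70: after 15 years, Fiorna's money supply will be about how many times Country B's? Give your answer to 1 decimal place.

roughly 1.8 times

Only the 4-point difference matters.
70/4 ≈ 17.50 years per doubling of the ratio; 15 years gives 0.86 doublings, so ≈ 1.8×.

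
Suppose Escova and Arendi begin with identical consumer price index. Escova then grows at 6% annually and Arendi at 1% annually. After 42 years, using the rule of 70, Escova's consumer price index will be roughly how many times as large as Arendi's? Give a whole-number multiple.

approximately 8 times

Rate gap = 6% − 1% = 5 points.
The ratio doubles every 70/5 ≈ 14.00 years.
42/14.00 ≈ 3.00 doublings → ratio ≈ 2^3.00 ≈ 8.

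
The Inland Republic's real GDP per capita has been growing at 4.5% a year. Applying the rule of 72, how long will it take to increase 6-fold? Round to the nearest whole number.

approximately 41 years

One doubling takes 72/4.5 = 16.00 years.
Reaching 6× takes log₂(6) ≈ 2.58 doublings.
2.58 × 16.00 ≈ 41 years.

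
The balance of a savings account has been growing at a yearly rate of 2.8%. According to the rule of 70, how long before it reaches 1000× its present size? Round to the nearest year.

One doubling takes 70/2.8 = 25.00 years.
Reaching 1000× takes log₂(1000) ≈ 9.97 doublings.
9.97 × 25.00 ≈ 249 years.

about 249 years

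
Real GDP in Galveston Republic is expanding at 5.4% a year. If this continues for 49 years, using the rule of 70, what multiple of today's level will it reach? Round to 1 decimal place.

around 13.7 times

Doubles every ≈ 12.96 years (70/5.4).
49 years is 3.78 doublings; 2^3.78 ≈ 13.7×.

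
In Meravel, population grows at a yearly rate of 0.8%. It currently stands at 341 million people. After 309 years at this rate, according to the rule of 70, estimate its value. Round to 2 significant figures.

Doubling time ≈ 70/0.8 = 87.50 years.
309 years is 309/87.50 ≈ 3.53 doublings, a factor of 2^3.53 ≈ 11.55.
341 × 11.55 ≈ 3900 million people.

around 3900 million people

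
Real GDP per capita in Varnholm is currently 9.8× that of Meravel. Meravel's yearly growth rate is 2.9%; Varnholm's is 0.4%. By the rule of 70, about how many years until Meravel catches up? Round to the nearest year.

roughly 92 years

Meravel gains on Varnholm at 2.9% − 0.4% = 2.5 points a year.
At that relative rate the gap halves every 70/2.5 ≈ 28.00 years.
A 9.8× gap takes log₂(9.8) ≈ 3.29 halvings to close: 3.29 × 28.00 ≈ 92 years.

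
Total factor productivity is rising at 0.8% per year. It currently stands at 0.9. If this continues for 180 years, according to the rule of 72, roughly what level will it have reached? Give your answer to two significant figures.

roughly 3.6

It doubles every 72/0.8 ≈ 90.00 years, so 180 years is 2.00 doublings.
2^2.00 ≈ 4.00; 0.9 × 4.00 ≈ 3.6.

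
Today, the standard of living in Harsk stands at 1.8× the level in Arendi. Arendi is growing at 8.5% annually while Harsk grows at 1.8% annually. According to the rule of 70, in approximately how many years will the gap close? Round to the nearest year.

What matters is the difference: 6.7 pp.
Rule of 70 on the gap: the ratio halves every 70/6.7 ≈ 10.45 years.
A 1.8× gap takes log₂(1.8) ≈ 0.85 halvings to close: 0.85 × 10.45 ≈ 9 years.

9 years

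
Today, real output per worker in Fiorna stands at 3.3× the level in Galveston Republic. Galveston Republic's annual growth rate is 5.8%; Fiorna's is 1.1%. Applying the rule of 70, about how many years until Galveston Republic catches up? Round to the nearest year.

≈ 26 years

The growth-rate gap is 5.8% − 1.1% = 4.7 percentage points.
So the ratio between them halves every 70/4.7 ≈ 14.89 years.
A 3.3× gap takes log₂(3.3) ≈ 1.72 halvings to close: 1.72 × 14.89 ≈ 26 years.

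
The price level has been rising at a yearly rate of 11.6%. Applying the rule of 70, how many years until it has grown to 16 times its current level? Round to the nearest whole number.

approximately 24 years

One doubling takes 70/11.6 = 6.03 years.
16× is 4 doublings, so 4 × 6.03 ≈ 24 years.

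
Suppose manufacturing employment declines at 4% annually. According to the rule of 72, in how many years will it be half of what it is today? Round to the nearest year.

The rule works in reverse for decay: 72/4 ≈ 18.00 years to halve.

around 18 years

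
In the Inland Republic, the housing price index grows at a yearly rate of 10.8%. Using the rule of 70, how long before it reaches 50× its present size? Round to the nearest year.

around 37 years

One doubling takes 70/10.8 = 6.48 years.
Reaching 50× takes log₂(50) ≈ 5.64 doublings.
5.64 × 6.48 ≈ 37 years.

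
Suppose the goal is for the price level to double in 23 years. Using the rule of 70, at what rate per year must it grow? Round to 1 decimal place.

70 / 23 ≈ 3.04, so about 3.0% per year.

roughly 3.0%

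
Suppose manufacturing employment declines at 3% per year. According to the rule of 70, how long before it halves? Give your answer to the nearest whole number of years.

The rule works in reverse for decay: 70/3 ≈ 23.33 years to halve.

around 23 years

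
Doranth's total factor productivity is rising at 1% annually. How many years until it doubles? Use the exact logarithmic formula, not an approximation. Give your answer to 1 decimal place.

t = ln(2) / ln(1 + 0.01) = 0.6931 / 0.009950 ≈ 69.66.

69.7 years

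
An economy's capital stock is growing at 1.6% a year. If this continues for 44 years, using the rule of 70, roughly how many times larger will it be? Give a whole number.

70/1.6 ≈ 43.75 years per doubling.
44 years fits 1 doubling: 2^1 = 2.

≈ 2 times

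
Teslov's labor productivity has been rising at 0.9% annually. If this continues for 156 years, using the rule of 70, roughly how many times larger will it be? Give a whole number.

about 4 times

70/0.9 ≈ 77.78 years per doubling.
156 years fits 2 doublings: 2^2 = 4.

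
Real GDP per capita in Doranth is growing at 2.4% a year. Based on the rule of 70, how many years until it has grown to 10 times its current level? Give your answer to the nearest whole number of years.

≈ 97 years

Doubling time ≈ 70/2.4 = 29.17 years.
Reaching 10× takes log₂(10) ≈ 3.32 doublings.
3.32 × 29.17 ≈ 97 years.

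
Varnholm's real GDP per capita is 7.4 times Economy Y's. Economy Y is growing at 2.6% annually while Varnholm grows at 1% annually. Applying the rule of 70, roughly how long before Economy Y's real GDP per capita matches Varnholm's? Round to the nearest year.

≈ 126 years

What matters is the difference: 1.6 pp.
Rule of 70 on the gap: the ratio halves every 70/1.6 ≈ 43.75 years.
A 7.4 times gap takes log₂(7.4) ≈ 2.89 halvings to close: 2.89 × 43.75 ≈ 126 years.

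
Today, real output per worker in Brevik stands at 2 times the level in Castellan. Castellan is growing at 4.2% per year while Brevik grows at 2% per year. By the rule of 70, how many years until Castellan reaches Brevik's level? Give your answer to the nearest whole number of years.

The growth-rate gap is 4.2% − 2% = 2.2 percentage points.
So the ratio between them halves every 70/2.2 ≈ 31.82 years.
A 2 times gap closes after 1 halving: 1 × 31.82 ≈ 32 years.

≈ 32 years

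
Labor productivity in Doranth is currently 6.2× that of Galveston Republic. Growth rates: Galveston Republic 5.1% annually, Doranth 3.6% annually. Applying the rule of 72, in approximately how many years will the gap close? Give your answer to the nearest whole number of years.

Galveston Republic gains on Doranth at 5.1% − 3.6% = 1.5 points a year.
At that relative rate the gap halves every 72/1.5 ≈ 48.00 years.
A 6.2× gap takes log₂(6.2) ≈ 2.63 halvings to close: 2.63 × 48.00 ≈ 126 years.

≈ 126 years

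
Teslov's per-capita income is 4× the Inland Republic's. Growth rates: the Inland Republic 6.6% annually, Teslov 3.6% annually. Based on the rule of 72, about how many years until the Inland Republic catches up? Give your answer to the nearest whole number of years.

What matters is the difference: 3 pp.
Rule of 72 on the gap: the ratio halves every 72/3 ≈ 24.00 years.
A 4× gap closes after 2 halvings: 2 × 24.00 ≈ 48 years.

about 48 years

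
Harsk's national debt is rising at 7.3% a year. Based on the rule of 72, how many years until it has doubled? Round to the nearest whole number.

At 7.3%, doubling takes about 72/7.3 = 9.86 years.

about 10 years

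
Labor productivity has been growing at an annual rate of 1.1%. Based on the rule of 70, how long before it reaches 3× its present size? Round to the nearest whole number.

101 years

One doubling takes 70/1.1 = 63.64 years.
3× is log₂ 3 ≈ 1.58 doublings, so ≈ 1.58 × 63.64 = 101 years.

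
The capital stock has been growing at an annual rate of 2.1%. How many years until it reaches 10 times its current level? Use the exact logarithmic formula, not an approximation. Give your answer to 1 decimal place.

110.8 years

t = ln(10) / ln(1 + 0.021) = 2.3026 / 0.020783 ≈ 110.79.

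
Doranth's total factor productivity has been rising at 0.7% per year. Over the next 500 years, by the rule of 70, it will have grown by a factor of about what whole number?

roughly 32 times

70/0.7 ≈ 100.00 years per doubling.
500 years fits 5 doublings: 2^5 = 32.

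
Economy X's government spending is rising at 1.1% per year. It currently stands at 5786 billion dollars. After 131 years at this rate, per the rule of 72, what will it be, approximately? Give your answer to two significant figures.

Doubling time ≈ 72/1.1 = 65.45 years.
131 years is 131/65.45 ≈ 2.00 doublings, a factor of 2^2.00 ≈ 4.00.
5786 × 4.00 ≈ 23000 billion dollars.

roughly 23000 billion dollars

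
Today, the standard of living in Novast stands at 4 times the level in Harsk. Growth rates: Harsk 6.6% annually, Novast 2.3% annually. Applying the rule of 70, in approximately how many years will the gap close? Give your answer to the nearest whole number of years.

≈ 33 years

Harsk gains on Novast at 6.6% − 2.3% = 4.3 points a year.
At that relative rate the gap halves every 70/4.3 ≈ 16.28 years.
A 4 times gap closes after 2 halvings: 2 × 16.28 ≈ 33 years.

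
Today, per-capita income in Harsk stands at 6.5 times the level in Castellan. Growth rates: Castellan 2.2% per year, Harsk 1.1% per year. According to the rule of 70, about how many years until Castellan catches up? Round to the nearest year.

≈ 172 years

The growth-rate gap is 2.2% − 1.1% = 1.1 percentage points.
So the ratio between them halves every 70/1.1 ≈ 63.64 years.
A 6.5 times gap takes log₂(6.5) ≈ 2.70 halvings to close: 2.70 × 63.64 ≈ 172 years.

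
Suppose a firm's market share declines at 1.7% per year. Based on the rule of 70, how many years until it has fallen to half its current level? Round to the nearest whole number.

Falling at 1.7%, it halves about every 70/1.7 = 41.18 years.

41 years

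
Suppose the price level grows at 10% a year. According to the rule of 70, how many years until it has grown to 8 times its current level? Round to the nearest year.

At 10% it doubles every 70/10 ≈ 7.00 years.
8 = 2^3, so 3 doublings → 21 years.

roughly 21 years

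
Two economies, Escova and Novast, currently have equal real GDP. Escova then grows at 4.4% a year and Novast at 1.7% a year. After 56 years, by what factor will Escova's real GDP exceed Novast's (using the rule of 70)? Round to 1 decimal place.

4.5 times

Only the 2.7-point difference matters.
70/2.7 ≈ 25.93 years per doubling of the ratio; 56 years gives 2.16 doublings, so ≈ 4.5×.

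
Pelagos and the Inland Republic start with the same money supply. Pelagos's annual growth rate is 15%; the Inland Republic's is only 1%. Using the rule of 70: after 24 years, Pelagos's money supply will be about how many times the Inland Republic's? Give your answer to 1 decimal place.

Pelagos pulls ahead at 14 pp per year, so the ratio doubles every 70/14 ≈ 5.00 years.
In 24 years that's 4.80 doublings: 2^4.80 ≈ 27.9.

27.9 times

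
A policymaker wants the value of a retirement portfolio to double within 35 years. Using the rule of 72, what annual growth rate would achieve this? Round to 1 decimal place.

around 2.1%

72 / 35 ≈ 2.06, so about 2.1% annually.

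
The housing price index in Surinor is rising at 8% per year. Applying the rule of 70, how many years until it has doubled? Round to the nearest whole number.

9 years

70/8 ≈ 8.75, so it doubles roughly every 9 years.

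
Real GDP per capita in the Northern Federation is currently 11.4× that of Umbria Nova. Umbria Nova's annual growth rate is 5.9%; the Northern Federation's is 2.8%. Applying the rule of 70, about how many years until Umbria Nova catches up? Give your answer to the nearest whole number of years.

What matters is the difference: 3.1 pp.
Rule of 70 on the gap: the ratio halves every 70/3.1 ≈ 22.58 years.
An 11.4× gap takes log₂(11.4) ≈ 3.51 halvings to close: 3.51 × 22.58 ≈ 79 years.

approximately 79 years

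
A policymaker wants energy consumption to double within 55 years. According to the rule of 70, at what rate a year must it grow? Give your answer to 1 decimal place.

approximately 1.3%

70 / 55 ≈ 1.27, so about 1.3% a year.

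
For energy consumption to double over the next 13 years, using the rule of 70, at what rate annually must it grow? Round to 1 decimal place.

about 5.4%

70 / 13 ≈ 5.38, so about 5.4% annually.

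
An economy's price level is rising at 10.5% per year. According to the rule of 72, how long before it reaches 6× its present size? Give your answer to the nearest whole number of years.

Doubling time ≈ 72/10.5 = 6.86 years.
6× is log₂ 6 ≈ 2.58 doublings, so ≈ 2.58 × 6.86 = 18 years.

approximately 18 years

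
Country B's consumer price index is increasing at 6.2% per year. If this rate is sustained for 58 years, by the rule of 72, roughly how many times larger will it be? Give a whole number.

roughly 32 times

72/6.2 ≈ 11.61 years per doubling.
58 years fits 5 doublings: 2^5 = 32.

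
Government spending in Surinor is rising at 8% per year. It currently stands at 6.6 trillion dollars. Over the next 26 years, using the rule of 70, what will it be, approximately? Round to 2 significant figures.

52 trillion dollars

It doubles every 70/8 ≈ 8.75 years, so 26 years is 2.97 doublings.
2^2.97 ≈ 7.84; 6.6 × 7.84 ≈ 52 trillion dollars.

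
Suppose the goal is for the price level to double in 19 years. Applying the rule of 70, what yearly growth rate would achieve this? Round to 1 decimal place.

around 3.7%

70 / 19 ≈ 3.68, so about 3.7% per year.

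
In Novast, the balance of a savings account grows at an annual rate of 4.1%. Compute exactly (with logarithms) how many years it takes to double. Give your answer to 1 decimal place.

17.3 years

t = ln(2) / ln(1 + 0.041) = 0.6931 / 0.040182 ≈ 17.25.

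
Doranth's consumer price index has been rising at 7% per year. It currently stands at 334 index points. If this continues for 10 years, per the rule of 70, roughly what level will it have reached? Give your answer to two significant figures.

Doubling time ≈ 70/7 = 10.00 years.
10 years is 10/10.00 ≈ 1.00 doublings, a factor of 2^1.00 ≈ 2.00.
334 × 2.00 ≈ 670 index points.

roughly 670 index points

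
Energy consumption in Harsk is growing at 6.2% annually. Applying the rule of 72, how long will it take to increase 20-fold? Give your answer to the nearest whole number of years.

Doubling time ≈ 72/6.2 = 11.61 years.
20× is log₂ 20 ≈ 4.32 doublings, so ≈ 4.32 × 11.61 = 50 years.

50 years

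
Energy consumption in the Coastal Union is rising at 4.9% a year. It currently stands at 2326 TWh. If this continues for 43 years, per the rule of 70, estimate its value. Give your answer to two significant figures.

19000 TWh

Doubling time ≈ 70/4.9 = 14.29 years.
43 years is 43/14.29 ≈ 3.01 doublings, a factor of 2^3.01 ≈ 8.06.
2326 × 8.06 ≈ 19000 TWh.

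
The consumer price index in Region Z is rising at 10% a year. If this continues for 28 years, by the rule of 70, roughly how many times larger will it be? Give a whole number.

roughly 16 times

At 10% one doubling takes ≈ 7.00 years; 28 years is 4 of them, so ×16.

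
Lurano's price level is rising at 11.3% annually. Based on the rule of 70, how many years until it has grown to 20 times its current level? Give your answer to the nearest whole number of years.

Doubling time ≈ 70/11.3 = 6.19 years.
20× is log₂ 20 ≈ 4.32 doublings, so ≈ 4.32 × 6.19 = 27 years.

27 years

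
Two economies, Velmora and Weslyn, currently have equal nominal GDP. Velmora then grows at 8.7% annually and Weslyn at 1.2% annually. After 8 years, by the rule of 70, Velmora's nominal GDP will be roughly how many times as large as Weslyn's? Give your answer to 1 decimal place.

about 1.8 times

Rate gap = 8.7% − 1.2% = 7.5 points.
The ratio doubles every 70/7.5 ≈ 9.33 years.
8/9.33 ≈ 0.86 doublings → ratio ≈ 2^0.86 ≈ 1.8.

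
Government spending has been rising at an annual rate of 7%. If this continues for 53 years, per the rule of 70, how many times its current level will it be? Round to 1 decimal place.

≈ 39.4 times

Doubling time ≈ 70/7 = 10.00 years.
53 years / 10.00 ≈ 5.30 doublings → factor 2^5.30 ≈ 39.4.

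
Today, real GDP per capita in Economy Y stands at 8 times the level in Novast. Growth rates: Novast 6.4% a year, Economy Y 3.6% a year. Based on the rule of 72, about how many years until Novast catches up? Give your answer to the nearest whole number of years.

The growth-rate gap is 6.4% − 3.6% = 2.8 percentage points.
So the ratio between them halves every 72/2.8 ≈ 25.71 years.
An 8 times gap closes after 3 halvings: 3 × 25.71 ≈ 77 years.

77 years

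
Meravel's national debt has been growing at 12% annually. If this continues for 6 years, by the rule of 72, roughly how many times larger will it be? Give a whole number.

about 2 times

72/12 ≈ 6.00 years per doubling.
6 years fits 1 doubling: 2^1 = 2.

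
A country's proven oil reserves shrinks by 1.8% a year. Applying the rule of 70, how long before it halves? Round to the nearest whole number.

Falling at 1.8%, it halves about every 70/1.8 = 38.89 years.

roughly 39 years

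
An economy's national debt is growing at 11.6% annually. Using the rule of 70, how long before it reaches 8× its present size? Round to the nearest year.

One doubling takes 70/11.6 = 6.03 years.
8 = 2^3, so 3 doublings → 18 years.

approximately 18 years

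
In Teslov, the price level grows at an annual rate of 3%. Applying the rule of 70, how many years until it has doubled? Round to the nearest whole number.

At 3%, doubling takes about 70/3 = 23.33 years.

around 23 years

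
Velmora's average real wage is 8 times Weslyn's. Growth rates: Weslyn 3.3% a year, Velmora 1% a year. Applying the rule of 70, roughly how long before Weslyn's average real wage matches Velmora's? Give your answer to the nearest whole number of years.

about 91 years

Weslyn gains on Velmora at 3.3% − 1% = 2.3 points a year.
At that relative rate the gap halves every 70/2.3 ≈ 30.43 years.
An 8 times gap closes after 3 halvings: 3 × 30.43 ≈ 91 years.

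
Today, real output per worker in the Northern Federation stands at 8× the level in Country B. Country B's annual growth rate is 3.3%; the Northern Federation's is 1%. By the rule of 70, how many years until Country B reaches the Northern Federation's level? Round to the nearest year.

Country B gains on the Northern Federation at 3.3% − 1% = 2.3 points a year.
At that relative rate the gap halves every 70/2.3 ≈ 30.43 years.
An 8× gap closes after 3 halvings: 3 × 30.43 ≈ 91 years.

≈ 91 years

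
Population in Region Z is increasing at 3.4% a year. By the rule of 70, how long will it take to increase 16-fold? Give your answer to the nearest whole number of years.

roughly 82 years

At 3.4% it doubles every 70/3.4 ≈ 20.59 years.
Getting to 16× needs 4 doublings: 4 × 20.59 ≈ 82 years.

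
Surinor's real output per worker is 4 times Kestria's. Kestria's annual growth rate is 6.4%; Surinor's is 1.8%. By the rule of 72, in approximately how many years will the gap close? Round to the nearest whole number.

What matters is the difference: 4.6 pp.
Rule of 72 on the gap: the ratio halves every 72/4.6 ≈ 15.65 years.
A 4 times gap closes after 2 halvings: 2 × 15.65 ≈ 31 years.

31 years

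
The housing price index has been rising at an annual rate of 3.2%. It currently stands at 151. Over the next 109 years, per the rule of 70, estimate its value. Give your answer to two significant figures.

It doubles every 70/3.2 ≈ 21.88 years, so 109 years is 4.98 doublings.
2^4.98 ≈ 31.56; 151 × 31.56 ≈ 4800.

about 4800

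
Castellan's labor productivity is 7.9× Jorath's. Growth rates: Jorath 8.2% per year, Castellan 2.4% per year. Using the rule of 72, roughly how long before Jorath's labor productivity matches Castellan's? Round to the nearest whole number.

roughly 37 years

What matters is the difference: 5.8 pp.
Rule of 72 on the gap: the ratio halves every 72/5.8 ≈ 12.41 years.
A 7.9× gap takes log₂(7.9) ≈ 2.98 halvings to close: 2.98 × 12.41 ≈ 37 years.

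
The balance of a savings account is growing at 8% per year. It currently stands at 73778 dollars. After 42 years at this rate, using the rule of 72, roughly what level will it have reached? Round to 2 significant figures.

Doubling time ≈ 72/8 = 9.00 years.
42 years is 42/9.00 ≈ 4.67 doublings, a factor of 2^4.67 ≈ 25.46.
73778 × 25.46 ≈ 1900000 dollars.

roughly 1900000 dollars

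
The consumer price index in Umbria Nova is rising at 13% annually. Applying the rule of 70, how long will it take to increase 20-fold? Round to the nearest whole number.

around 23 years

One doubling takes 70/13 = 5.38 years.
Reaching 20× takes log₂(20) ≈ 4.32 doublings.
4.32 × 5.38 ≈ 23 years.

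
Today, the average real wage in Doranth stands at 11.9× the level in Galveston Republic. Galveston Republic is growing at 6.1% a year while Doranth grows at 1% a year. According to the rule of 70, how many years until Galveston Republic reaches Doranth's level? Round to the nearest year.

What matters is the difference: 5.1 pp.
Rule of 70 on the gap: the ratio halves every 70/5.1 ≈ 13.73 years.
An 11.9× gap takes log₂(11.9) ≈ 3.57 halvings to close: 3.57 × 13.73 ≈ 49 years.

approximately 49 years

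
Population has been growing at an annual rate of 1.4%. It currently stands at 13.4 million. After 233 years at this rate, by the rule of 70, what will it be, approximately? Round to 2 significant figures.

≈ 340 million

It doubles every 70/1.4 ≈ 50.00 years, so 233 years is 4.66 doublings.
2^4.66 ≈ 25.28; 13.4 × 25.28 ≈ 340 million.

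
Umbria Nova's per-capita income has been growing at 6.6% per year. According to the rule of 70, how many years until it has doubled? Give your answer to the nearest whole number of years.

70/6.6 ≈ 10.61, so it doubles roughly every 11 years.

≈ 11 years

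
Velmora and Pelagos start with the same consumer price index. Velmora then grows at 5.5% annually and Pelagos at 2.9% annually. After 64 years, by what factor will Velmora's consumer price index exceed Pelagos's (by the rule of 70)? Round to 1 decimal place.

approximately 5.2 times

Velmora pulls ahead at 2.6 pp per year, so the ratio doubles every 70/2.6 ≈ 26.92 years.
In 64 years that's 2.38 doublings: 2^2.38 ≈ 5.2.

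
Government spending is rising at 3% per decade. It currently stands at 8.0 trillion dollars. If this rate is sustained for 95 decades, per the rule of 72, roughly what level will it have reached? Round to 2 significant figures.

It doubles every 72/3 ≈ 24.00 decades, so 95 decades is 3.96 doublings.
2^3.96 ≈ 15.56; 8.0 × 15.56 ≈ 120 trillion dollars.

approximately 120 trillion dollars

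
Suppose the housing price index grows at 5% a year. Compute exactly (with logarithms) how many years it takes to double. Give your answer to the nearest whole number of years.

t = ln(2) / ln(1 + 0.05) = 0.6931 / 0.048790 ≈ 14.21.
≈ 14 years.

14 years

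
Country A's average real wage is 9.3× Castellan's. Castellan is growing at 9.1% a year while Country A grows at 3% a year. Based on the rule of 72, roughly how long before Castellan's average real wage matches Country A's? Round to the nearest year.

What matters is the difference: 6.1 pp.
Rule of 72 on the gap: the ratio halves every 72/6.1 ≈ 11.80 years.
A 9.3× gap takes log₂(9.3) ≈ 3.22 halvings to close: 3.22 × 11.80 ≈ 38 years.

≈ 38 years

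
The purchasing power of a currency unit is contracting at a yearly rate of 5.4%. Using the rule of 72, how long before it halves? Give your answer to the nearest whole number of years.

roughly 13 years

Falling at 5.4%, it halves about every 72/5.4 = 13.33 years.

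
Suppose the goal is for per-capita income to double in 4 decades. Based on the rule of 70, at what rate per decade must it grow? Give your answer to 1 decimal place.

roughly 17.5%

70 / 4 ≈ 17.50, so about 17.5% per decade.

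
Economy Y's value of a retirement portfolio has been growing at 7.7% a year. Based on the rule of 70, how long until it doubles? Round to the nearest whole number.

≈ 9 years

70/7.7 ≈ 9.09, so it doubles roughly every 9 years.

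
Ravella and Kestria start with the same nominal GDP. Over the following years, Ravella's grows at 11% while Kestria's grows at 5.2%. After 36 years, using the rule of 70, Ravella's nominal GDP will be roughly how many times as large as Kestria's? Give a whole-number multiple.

≈ 8 times

Ravella pulls ahead at 5.8 pp per year, so the ratio doubles every 70/5.8 ≈ 12.07 years.
In 36 years that's 2.98 doublings: 2^2.98 ≈ 8.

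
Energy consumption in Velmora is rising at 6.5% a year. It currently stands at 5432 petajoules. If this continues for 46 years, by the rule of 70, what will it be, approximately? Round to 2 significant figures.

Doubling time ≈ 70/6.5 = 10.77 years.
46 years is 46/10.77 ≈ 4.27 doublings, a factor of 2^4.27 ≈ 19.29.
5432 × 19.29 ≈ 100000 petajoules.

about 100000 petajoules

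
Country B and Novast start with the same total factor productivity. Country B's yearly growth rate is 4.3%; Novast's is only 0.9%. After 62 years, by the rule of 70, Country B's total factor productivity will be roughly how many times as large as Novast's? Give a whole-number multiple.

about 8 times

Country B pulls ahead at 3.4 pp per year, so the ratio doubles every 70/3.4 ≈ 20.59 years.
In 62 years that's 3.01 doublings: 2^3.01 ≈ 8.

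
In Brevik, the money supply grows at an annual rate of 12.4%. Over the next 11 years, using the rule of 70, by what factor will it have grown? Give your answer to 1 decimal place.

roughly 3.9 times

Doubling time ≈ 70/12.4 = 5.65 years.
11 years / 5.65 ≈ 1.95 doublings → factor 2^1.95 ≈ 3.9.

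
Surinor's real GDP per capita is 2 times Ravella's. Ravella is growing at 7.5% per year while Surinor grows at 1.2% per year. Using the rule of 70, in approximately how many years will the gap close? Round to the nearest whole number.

Ravella gains on Surinor at 7.5% − 1.2% = 6.3 points a year.
At that relative rate the gap halves every 70/6.3 ≈ 11.11 years.
A 2 times gap closes after 1 halving: 1 × 11.11 ≈ 11 years.

11 years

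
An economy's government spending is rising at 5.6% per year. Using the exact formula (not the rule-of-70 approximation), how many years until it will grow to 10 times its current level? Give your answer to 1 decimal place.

42.3 years

t = ln(10) / ln(1 + 0.056) = 2.3026 / 0.054488 ≈ 42.26.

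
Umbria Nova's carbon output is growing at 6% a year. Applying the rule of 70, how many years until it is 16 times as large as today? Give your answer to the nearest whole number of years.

approximately 47 years

One doubling takes 70/6 = 11.67 years.
16× is 4 doublings, so 4 × 11.67 ≈ 47 years.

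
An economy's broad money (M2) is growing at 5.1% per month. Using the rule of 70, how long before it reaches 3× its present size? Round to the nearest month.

At 5.1% it doubles every 70/5.1 ≈ 13.73 months.
Reaching 3× takes log₂(3) ≈ 1.58 doublings.
1.58 × 13.73 ≈ 22 months.

≈ 22 months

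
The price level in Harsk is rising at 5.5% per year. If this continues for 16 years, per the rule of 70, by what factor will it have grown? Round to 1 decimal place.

Doubles every ≈ 12.73 years (70/5.5).
16 years is 1.26 doublings; 2^1.26 ≈ 2.4×.

≈ 2.4 times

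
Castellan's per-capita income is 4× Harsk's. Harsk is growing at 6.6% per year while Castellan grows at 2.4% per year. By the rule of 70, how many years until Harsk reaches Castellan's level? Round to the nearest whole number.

≈ 33 years

What matters is the difference: 4.2 pp.
Rule of 70 on the gap: the ratio halves every 70/4.2 ≈ 16.67 years.
A 4× gap closes after 2 halvings: 2 × 16.67 ≈ 33 years.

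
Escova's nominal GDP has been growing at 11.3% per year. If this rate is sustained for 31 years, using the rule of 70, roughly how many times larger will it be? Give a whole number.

32 times

At 11.3% one doubling takes ≈ 6.19 years; 31 years is 5 of them, so ×32.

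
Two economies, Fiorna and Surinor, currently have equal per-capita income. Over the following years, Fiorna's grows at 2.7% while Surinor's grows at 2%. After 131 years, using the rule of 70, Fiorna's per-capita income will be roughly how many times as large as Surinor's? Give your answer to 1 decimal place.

approximately 2.5 times

Rate gap = 2.7% − 2% = 0.7 points.
The ratio doubles every 70/0.7 ≈ 100.00 years.
131/100.00 ≈ 1.31 doublings → ratio ≈ 2^1.31 ≈ 2.5.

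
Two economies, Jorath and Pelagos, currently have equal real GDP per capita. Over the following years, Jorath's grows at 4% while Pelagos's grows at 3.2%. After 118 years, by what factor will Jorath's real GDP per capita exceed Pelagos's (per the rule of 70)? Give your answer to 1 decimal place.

Jorath pulls ahead at 0.8 pp per year, so the ratio doubles every 70/0.8 ≈ 87.50 years.
In 118 years that's 1.35 doublings: 2^1.35 ≈ 2.5.

2.5 times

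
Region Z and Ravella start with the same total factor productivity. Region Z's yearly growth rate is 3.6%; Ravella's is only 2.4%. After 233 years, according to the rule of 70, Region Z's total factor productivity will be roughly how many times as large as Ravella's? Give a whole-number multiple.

approximately 16 times

Only the 1.2-point difference matters.
70/1.2 ≈ 58.33 years per doubling of the ratio; 233 years gives 3.99 doublings, so ≈ 16×.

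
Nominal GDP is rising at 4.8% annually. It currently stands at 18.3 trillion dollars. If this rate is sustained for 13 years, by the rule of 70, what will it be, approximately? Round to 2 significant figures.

Doubling time ≈ 70/4.8 = 14.58 years.
13 years is 13/14.58 ≈ 0.89 doublings, a factor of 2^0.89 ≈ 1.85.
18.3 × 1.85 ≈ 34 trillion dollars.

around 34 trillion dollars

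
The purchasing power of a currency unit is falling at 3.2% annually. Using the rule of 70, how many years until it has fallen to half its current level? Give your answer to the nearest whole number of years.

Falling at 3.2%, it halves about every 70/3.2 = 21.88 years.

approximately 22 years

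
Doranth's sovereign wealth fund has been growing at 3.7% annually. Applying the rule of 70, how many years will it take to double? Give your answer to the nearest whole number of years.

roughly 19 years

At 3.7%, doubling takes about 70/3.7 = 18.92 years.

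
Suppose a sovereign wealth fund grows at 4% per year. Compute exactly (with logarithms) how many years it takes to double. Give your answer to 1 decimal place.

17.7 years

t = ln(2) / ln(1 + 0.04) = 0.6931 / 0.039221 ≈ 17.67.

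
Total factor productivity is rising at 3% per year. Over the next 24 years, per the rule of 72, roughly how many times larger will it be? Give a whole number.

Doubling time ≈ 72/3 = 24.00 years.
24/24.00 ≈ 1 doubling, so about 2^1 = 2×.

2 times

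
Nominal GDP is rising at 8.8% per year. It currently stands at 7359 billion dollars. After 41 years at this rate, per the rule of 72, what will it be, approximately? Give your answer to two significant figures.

approximately 240000 billion dollars

Doubling time ≈ 72/8.8 = 8.18 years.
41 years is 41/8.18 ≈ 5.01 doublings, a factor of 2^5.01 ≈ 32.22.
7359 × 32.22 ≈ 240000 billion dollars.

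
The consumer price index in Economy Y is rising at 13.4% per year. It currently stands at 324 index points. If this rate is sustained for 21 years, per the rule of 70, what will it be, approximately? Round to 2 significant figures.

about 5300 index points

Doubling time ≈ 70/13.4 = 5.22 years.
21 years is 21/5.22 ≈ 4.02 doublings, a factor of 2^4.02 ≈ 16.22.
324 × 16.22 ≈ 5300 index points.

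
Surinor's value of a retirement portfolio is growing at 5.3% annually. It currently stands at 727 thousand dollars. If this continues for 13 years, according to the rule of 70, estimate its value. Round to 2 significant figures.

roughly 1400 thousand dollars

Doubling time ≈ 70/5.3 = 13.21 years.
13 years is 13/13.21 ≈ 0.98 doublings, a factor of 2^0.98 ≈ 1.97.
727 × 1.97 ≈ 1400 thousand dollars.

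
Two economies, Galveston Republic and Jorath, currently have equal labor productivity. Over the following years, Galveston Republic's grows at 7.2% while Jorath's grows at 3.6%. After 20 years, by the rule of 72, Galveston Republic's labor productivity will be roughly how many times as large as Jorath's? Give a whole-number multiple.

Only the 3.6-point difference matters.
72/3.6 ≈ 20.00 years per doubling of the ratio; 20 years gives 1.00 doublings, so ≈ 2×.

about 2 times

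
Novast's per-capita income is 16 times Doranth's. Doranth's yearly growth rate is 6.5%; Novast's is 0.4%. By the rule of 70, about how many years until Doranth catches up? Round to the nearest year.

Doranth gains on Novast at 6.5% − 0.4% = 6.1 points a year.
At that relative rate the gap halves every 70/6.1 ≈ 11.48 years.
A 16 times gap closes after 4 halvings: 4 × 11.48 ≈ 46 years.

about 46 years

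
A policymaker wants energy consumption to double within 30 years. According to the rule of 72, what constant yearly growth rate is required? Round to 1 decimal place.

72 / 30 ≈ 2.40, so about 2.4% per year.

about 2.4%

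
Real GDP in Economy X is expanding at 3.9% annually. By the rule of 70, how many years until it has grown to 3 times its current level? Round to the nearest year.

around 28 years

At 3.9% it doubles every 70/3.9 ≈ 17.95 years.
Reaching 3× takes log₂(3) ≈ 1.58 doublings.
1.58 × 17.95 ≈ 28 years.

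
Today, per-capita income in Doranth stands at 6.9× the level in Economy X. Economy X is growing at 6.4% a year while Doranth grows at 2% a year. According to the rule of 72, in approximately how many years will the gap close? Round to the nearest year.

The growth-rate gap is 6.4% − 2% = 4.4 percentage points.
So the ratio between them halves every 72/4.4 ≈ 16.36 years.
A 6.9× gap takes log₂(6.9) ≈ 2.79 halvings to close: 2.79 × 16.36 ≈ 46 years.

around 46 years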